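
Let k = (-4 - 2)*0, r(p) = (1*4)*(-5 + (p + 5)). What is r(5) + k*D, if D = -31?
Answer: 20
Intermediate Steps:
r(p) = 4*p (r(p) = 4*(-5 + (5 + p)) = 4*p)
k = 0 (k = -6*0 = 0)
r(5) + k*D = 4*5 + 0*(-31) = 20 + 0 = 20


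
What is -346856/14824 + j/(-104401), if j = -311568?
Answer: -3949178653/193455053 ≈ -20.414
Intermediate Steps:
-346856/14824 + j/(-104401) = -346856/14824 - 311568/(-104401) = -346856*1/14824 - 311568*(-1/104401) = -43357/1853 + 311568/104401 = -3949178653/193455053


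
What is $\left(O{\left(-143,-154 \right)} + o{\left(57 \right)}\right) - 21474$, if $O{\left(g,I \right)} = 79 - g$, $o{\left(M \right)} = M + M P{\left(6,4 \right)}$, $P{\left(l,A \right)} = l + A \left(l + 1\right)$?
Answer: $-19257$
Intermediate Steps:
$P{\left(l,A \right)} = l + A \left(1 + l\right)$
$o{\left(M \right)} = 35 M$ ($o{\left(M \right)} = M + M \left(4 + 6 + 4 \cdot 6\right) = M + M \left(4 + 6 + 24\right) = M + M 34 = M + 34 M = 35 M$)
$\left(O{\left(-143,-154 \right)} + o{\left(57 \right)}\right) - 21474 = \left(\left(79 - -143\right) + 35 \cdot 57\right) - 21474 = \left(\left(79 + 143\right) + 1995\right) - 21474 = \left(222 + 1995\right) - 21474 = 2217 - 21474 = -19257$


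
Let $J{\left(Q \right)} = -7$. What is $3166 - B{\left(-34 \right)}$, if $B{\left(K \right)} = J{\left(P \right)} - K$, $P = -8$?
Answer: $3139$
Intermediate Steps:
$B{\left(K \right)} = -7 - K$
$3166 - B{\left(-34 \right)} = 3166 - \left(-7 - -34\right) = 3166 - \left(-7 + 34\right) = 3166 - 27 = 3139$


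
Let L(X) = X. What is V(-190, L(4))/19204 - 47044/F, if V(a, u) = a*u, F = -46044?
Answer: 54277471/55264311 ≈ 0.98214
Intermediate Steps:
V(-190, L(4))/19204 - 47044/F = -190*4/19204 - 47044/(-46044) = -760*1/19204 - 47044*(-1/46044) = -190/4801 + 11761/11511 = 54277471/55264311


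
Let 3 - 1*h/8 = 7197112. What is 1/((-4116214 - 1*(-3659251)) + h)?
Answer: -1/58033835 ≈ -1.7231e-8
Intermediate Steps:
h = -57576872 (h = 24 - 8*7197112 = 24 - 57576896 = -57576872)
1/((-4116214 - 1*(-3659251)) + h) = 1/((-4116214 - 1*(-3659251)) - 57576872) = 1/((-4116214 + 3659251) - 57576872) = 1/(-456963 - 57576872) = 1/(-58033835) = -1/58033835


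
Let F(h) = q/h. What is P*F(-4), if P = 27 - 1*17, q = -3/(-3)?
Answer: -5/2 ≈ -2.5000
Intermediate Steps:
q = 1 (q = -3*(-⅓) = 1)
P = 10 (P = 27 - 17 = 10)
F(h) = 1/h
P*F(-4) = 10/(-4) = 10*(-¼) = -5/2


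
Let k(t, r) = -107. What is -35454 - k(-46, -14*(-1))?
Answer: -35347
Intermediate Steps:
-35454 - k(-46, -14*(-1)) = -35454 - 1*(-107) = -35454 + 107 = -35347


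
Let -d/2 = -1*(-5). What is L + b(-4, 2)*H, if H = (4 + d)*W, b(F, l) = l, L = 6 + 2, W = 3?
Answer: -28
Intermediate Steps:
d = -10 (d = -(-2)*(-5) = -2*5 = -10)
L = 8
H = -18 (H = (4 - 10)*3 = -6*3 = -18)
L + b(-4, 2)*H = 8 + 2*(-18) = 8 - 36 = -28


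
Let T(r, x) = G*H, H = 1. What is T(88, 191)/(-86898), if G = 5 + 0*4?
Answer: -5/86898 ≈ -5.7539e-5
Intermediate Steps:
G = 5 (G = 5 + 0 = 5)
T(r, x) = 5 (T(r, x) = 5*1 = 5)
T(88, 191)/(-86898) = 5/(-86898) = 5*(-1/86898) = -5/86898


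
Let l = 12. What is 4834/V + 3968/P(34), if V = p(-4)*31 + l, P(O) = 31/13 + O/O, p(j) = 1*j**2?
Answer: 3302171/2794 ≈ 1181.9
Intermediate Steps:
p(j) = j**2
P(O) = 44/13 (P(O) = 31*(1/13) + 1 = 31/13 + 1 = 44/13)
V = 508 (V = (-4)**2*31 + 12 = 16*31 + 12 = 496 + 12 = 508)
4834/V + 3968/P(34) = 4834/508 + 3968/(44/13) = 4834*(1/508) + 3968*(13/44) = 2417/254 + 12896/11 = 3302171/2794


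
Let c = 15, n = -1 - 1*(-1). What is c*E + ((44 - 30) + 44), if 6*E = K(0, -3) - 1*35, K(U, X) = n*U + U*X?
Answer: -59/2 ≈ -29.500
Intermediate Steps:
n = 0 (n = -1 + 1 = 0)
K(U, X) = U*X (K(U, X) = 0*U + U*X = 0 + U*X = U*X)
E = -35/6 (E = (0*(-3) - 1*35)/6 = (0 - 35)/6 = (⅙)*(-35) = -35/6 ≈ -5.8333)
c*E + ((44 - 30) + 44) = 15*(-35/6) + ((44 - 30) + 44) = -175/2 + (14 + 44) = -175/2 + 58 = -59/2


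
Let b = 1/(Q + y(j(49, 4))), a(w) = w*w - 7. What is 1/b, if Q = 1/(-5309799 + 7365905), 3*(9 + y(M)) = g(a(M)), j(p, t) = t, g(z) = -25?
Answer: -106917509/6168318 ≈ -17.333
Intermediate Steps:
a(w) = -7 + w**2 (a(w) = w**2 - 7 = -7 + w**2)
y(M) = -52/3 (y(M) = -9 + (1/3)*(-25) = -9 - 25/3 = -52/3)
Q = 1/2056106 ≈ 4.8636e-7
b = -6168318/106917509 (b = 1/(1/2056106 - 52/3) = 1/(-106917509/6168318) = -6168318/106917509 ≈ -0.057692)
1/b = 1/(-6168318/106917509) = -106917509/6168318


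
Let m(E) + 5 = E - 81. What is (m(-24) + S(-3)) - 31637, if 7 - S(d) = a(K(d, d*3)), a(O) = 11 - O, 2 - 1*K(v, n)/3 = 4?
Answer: -31757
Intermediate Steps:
m(E) = -86 + E (m(E) = -5 + (E - 81) = -5 + (-81 + E) = -86 + E)
K(v, n) = -6 (K(v, n) = 6 - 3*4 = 6 - 12 = -6)
S(d) = -10 (S(d) = 7 - (11 - 1*(-6)) = 7 - (11 + 6) = 7 - 1*17 = 7 - 17 = -10)
(m(-24) + S(-3)) - 31637 = ((-86 - 24) - 10) - 31637 = (-110 - 10) - 31637 = -120 - 31637 = -31757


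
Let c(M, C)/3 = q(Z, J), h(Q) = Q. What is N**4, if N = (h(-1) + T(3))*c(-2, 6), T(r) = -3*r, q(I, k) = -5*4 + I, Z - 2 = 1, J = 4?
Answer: 67652010000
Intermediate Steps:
Z = 3 (Z = 2 + 1 = 3)
q(I, k) = -20 + I
c(M, C) = -51 (c(M, C) = 3*(-20 + 3) = 3*(-17) = -51)
N = 510 (N = (-1 - 3*3)*(-51) = (-1 - 9)*(-51) = -10*(-51) = 510)
N**4 = 510**4 = 67652010000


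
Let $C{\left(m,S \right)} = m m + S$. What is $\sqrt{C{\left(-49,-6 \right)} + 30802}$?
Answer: $\sqrt{33197} \approx 182.2$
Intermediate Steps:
$C{\left(m,S \right)} = S + m^{2}$ ($C{\left(m,S \right)} = m^{2} + S = S + m^{2}$)
$\sqrt{C{\left(-49,-6 \right)} + 30802} = \sqrt{\left(-6 + \left(-49\right)^{2}\right) + 30802} = \sqrt{\left(-6 + 2401\right) + 30802} = \sqrt{2395 + 30802} = \sqrt{33197}$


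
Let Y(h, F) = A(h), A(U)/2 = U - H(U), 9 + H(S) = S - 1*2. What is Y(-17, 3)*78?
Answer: 1716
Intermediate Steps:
H(S) = -11 + S (H(S) = -9 + (S - 1*2) = -9 + (S - 2) = -9 + (-2 + S) = -11 + S)
A(U) = 22 (A(U) = 2*(U - (-11 + U)) = 2*(U + (11 - U)) = 2*11 = 22)
Y(h, F) = 22
Y(-17, 3)*78 = 22*78 = 1716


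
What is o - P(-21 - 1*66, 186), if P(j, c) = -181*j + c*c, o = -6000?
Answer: -56343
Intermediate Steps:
P(j, c) = c² - 181*j (P(j, c) = -181*j + c² = c² - 181*j)
o - P(-21 - 1*66, 186) = -6000 - (186² - 181*(-21 - 1*66)) = -6000 - (34596 - 181*(-21 - 66)) = -6000 - (34596 - 181*(-87)) = -6000 - (34596 + 15747) = -6000 - 1*50343 = -6000 - 50343 = -56343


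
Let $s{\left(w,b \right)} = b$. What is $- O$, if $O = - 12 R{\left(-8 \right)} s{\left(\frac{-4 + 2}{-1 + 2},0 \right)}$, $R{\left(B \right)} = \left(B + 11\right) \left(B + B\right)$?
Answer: $0$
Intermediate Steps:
$R{\left(B \right)} = 2 B \left(11 + B\right)$ ($R{\left(B \right)} = \left(11 + B\right) 2 B = 2 B \left(11 + B\right)$)
$O = 0$ ($O = - 12 \cdot 2 \left(-8\right) \left(11 - 8\right) 0 = - 12 \cdot 2 \left(-8\right) 3 \cdot 0 = \left(-12\right) \left(-48\right) 0 = 576 \cdot 0 = 0$)
$- O = \left(-1\right) 0 = 0$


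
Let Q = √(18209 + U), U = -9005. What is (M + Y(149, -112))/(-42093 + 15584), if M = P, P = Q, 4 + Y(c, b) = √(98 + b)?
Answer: 4/26509 - 2*√2301/26509 - I*√14/26509 ≈ -0.0034682 - 0.00014115*I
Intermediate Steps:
Y(c, b) = -4 + √(98 + b)
Q = 2*√2301 (Q = √(18209 - 9005) = √9204 = 2*√2301 ≈ 95.938)
P = 2*√2301 ≈ 95.938
M = 2*√2301 ≈ 95.938
(M + Y(149, -112))/(-42093 + 15584) = (2*√2301 + (-4 + √(98 - 112)))/(-42093 + 15584) = (2*√2301 + (-4 + √(-14)))/(-26509) = (2*√2301 + (-4 + I*√14))*(-1/26509) = (-4 + 2*√2301 + I*√14)*(-1/26509) = 4/26509 - 2*√2301/26509 - I*√14/26509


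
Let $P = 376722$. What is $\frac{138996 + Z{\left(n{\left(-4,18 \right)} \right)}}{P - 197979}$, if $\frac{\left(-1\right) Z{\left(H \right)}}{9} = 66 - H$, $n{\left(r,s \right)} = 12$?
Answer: $\frac{46170}{59581} \approx 0.77491$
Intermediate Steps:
$Z{\left(H \right)} = -594 + 9 H$ ($Z{\left(H \right)} = - 9 \left(66 - H\right) = -594 + 9 H$)
$\frac{138996 + Z{\left(n{\left(-4,18 \right)} \right)}}{P - 197979} = \frac{138996 + \left(-594 + 9 \cdot 12\right)}{376722 - 197979} = \frac{138996 + \left(-594 + 108\right)}{178743} = \left(138996 - 486\right) \frac{1}{178743} = 138510 \cdot \frac{1}{178743} = \frac{46170}{59581}$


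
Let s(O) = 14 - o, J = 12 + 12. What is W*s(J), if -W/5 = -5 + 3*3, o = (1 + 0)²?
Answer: -260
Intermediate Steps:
o = 1 (o = 1² = 1)
J = 24
s(O) = 13 (s(O) = 14 - 1*1 = 14 - 1 = 13)
W = -20 (W = -5*(-5 + 3*3) = -5*(-5 + 9) = -5*4 = -20)
W*s(J) = -20*13 = -260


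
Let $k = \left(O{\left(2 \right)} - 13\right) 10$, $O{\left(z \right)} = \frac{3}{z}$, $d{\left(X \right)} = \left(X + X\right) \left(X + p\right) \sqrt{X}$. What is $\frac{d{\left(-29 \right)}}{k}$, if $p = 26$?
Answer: $- \frac{174 i \sqrt{29}}{115} \approx - 8.148 i$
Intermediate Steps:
$d{\left(X \right)} = 2 X^{\frac{3}{2}} \left(26 + X\right)$ ($d{\left(X \right)} = \left(X + X\right) \left(X + 26\right) \sqrt{X} = 2 X \left(26 + X\right) \sqrt{X} = 2 X^{\frac{3}{2}} \left(26 + X\right)$)
$k = -115$ ($k = \left(\frac{3}{2} - 13\right) 10 = \left(- \frac{23}{2}\right) 10 = -115$)
$\frac{d{\left(-29 \right)}}{k} = \frac{2 \left(-29\right)^{\frac{3}{2}} \left(26 - 29\right)}{-115} = 2 \left(- 29 i \sqrt{29}\right) \left(-3\right) \left(- \frac{1}{115}\right) = 174 i \sqrt{29} \left(- \frac{1}{115}\right) = - \frac{174 i \sqrt{29}}{115}$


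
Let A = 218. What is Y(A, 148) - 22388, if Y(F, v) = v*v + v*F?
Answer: 31780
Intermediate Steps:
Y(F, v) = v² + F*v
Y(A, 148) - 22388 = 148*(218 + 148) - 22388 = 148*366 - 22388 = 54168 - 22388 = 31780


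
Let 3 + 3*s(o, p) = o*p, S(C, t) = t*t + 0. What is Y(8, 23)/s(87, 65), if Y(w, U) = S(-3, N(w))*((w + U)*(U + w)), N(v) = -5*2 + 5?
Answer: 24025/1884 ≈ 12.752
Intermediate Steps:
N(v) = -5 (N(v) = -10 + 5 = -5)
S(C, t) = t² (S(C, t) = t² + 0 = t²)
s(o, p) = -1 + o*p/3 (s(o, p) = -1 + (o*p)/3 = -1 + o*p/3)
Y(w, U) = 25*(U + w)² (Y(w, U) = (-5)²*((w + U)*(U + w)) = 25*((U + w)*(U + w)) = 25*(U + w)²)
Y(8, 23)/s(87, 65) = (25*(23 + 8)²)/(-1 + (⅓)*87*65) = (25*31²)/(-1 + 1885) = (25*961)/1884 = 24025*(1/1884) = 24025/1884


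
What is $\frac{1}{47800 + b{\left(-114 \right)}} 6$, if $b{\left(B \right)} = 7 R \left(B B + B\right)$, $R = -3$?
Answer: $- \frac{3}{111361} \approx -2.6939 \cdot 10^{-5}$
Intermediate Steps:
$b{\left(B \right)} = - 21 B - 21 B^{2}$ ($b{\left(B \right)} = 7 \left(-3\right) \left(B B + B\right) = - 21 \left(B^{2} + B\right) = - 21 \left(B + B^{2}\right) = - 21 B - 21 B^{2}$)
$\frac{1}{47800 + b{\left(-114 \right)}} 6 = \frac{1}{47800 - - 2394 \left(1 - 114\right)} 6 = \frac{1}{47800 - \left(-2394\right) \left(-113\right)} 6 = \frac{1}{47800 - 270522} \cdot 6 = \frac{1}{-222722} \cdot 6 = \left(- \frac{1}{222722}\right) 6 = - \frac{3}{111361}$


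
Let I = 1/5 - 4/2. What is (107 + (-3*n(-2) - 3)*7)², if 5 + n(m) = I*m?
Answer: 332929/25 ≈ 13317.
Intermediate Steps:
I = -9/5 (I = 1*(⅕) - 4*½ = ⅕ - 2 = -9/5 ≈ -1.8000)
n(m) = -5 - 9*m/5
(107 + (-3*n(-2) - 3)*7)² = (107 + (-3*(-5 - 9/5*(-2)) - 3)*7)² = (107 + (-3*(-5 + 18/5) - 3)*7)² = (107 + (-3*(-7/5) - 3)*7)² = (107 + (21/5 - 3)*7)² = (107 + (6/5)*7)² = (107 + 42/5)² = (577/5)² = 332929/25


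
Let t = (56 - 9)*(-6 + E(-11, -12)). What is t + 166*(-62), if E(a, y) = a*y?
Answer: -4370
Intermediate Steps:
t = 5922 (t = (56 - 9)*(-6 - 11*(-12)) = 47*(-6 + 132) = 47*126 = 5922)
t + 166*(-62) = 5922 + 166*(-62) = 5922 - 10292 = -4370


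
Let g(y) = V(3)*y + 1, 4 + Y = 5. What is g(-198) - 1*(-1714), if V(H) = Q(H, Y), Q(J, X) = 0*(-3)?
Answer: 1715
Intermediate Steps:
Y = 1 (Y = -4 + 5 = 1)
Q(J, X) = 0
V(H) = 0
g(y) = 1 (g(y) = 0*y + 1 = 0 + 1 = 1)
g(-198) - 1*(-1714) = 1 - 1*(-1714) = 1 + 1714 = 1715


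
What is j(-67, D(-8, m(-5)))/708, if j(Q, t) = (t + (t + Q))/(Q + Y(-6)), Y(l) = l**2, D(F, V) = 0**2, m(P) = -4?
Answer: 67/21948 ≈ 0.0030527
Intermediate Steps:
D(F, V) = 0
j(Q, t) = (Q + 2*t)/(36 + Q) (j(Q, t) = (t + (t + Q))/(Q + (-6)**2) = (t + (Q + t))/(Q + 36) = (Q + 2*t)/(36 + Q))
j(-67, D(-8, m(-5)))/708 = ((-67 + 2*0)/(36 - 67))/708 = ((-67 + 0)/(-31))*(1/708) = -1/31*(-67)*(1/708) = (67/31)*(1/708) = 67/21948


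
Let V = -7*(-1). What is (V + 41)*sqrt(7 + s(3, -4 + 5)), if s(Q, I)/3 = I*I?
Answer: 48*sqrt(10) ≈ 151.79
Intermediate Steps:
s(Q, I) = 3*I**2 (s(Q, I) = 3*(I*I) = 3*I**2)
V = 7
(V + 41)*sqrt(7 + s(3, -4 + 5)) = (7 + 41)*sqrt(7 + 3*(-4 + 5)**2) = 48*sqrt(7 + 3*1**2) = 48*sqrt(7 + 3*1) = 48*sqrt(7 + 3) = 48*sqrt(10)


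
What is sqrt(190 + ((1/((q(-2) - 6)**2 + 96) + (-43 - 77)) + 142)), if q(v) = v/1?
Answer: 3*sqrt(37690)/40 ≈ 14.560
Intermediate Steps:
q(v) = v (q(v) = v*1 = v)
sqrt(190 + ((1/((q(-2) - 6)**2 + 96) + (-43 - 77)) + 142)) = sqrt(190 + ((1/((-2 - 6)**2 + 96) + (-43 - 77)) + 142)) = sqrt(190 + ((1/((-8)**2 + 96) - 120) + 142)) = sqrt(190 + ((1/(64 + 96) - 120) + 142)) = sqrt(190 + ((1/160 - 120) + 142)) = sqrt(190 + (-19199/160 + 142)) = sqrt(190 + 3521/160) = sqrt(33921/160) = 3*sqrt(37690)/40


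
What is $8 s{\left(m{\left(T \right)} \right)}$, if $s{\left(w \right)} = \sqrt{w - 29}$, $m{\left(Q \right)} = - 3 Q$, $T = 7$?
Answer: $40 i \sqrt{2} \approx 56.569 i$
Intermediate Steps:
$s{\left(w \right)} = \sqrt{-29 + w}$
$8 s{\left(m{\left(T \right)} \right)} = 8 \sqrt{-29 - 21} = 8 \sqrt{-50} = 8 \cdot 5 i \sqrt{2} = 40 i \sqrt{2}$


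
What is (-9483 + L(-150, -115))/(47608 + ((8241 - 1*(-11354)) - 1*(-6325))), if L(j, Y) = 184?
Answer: -9299/73528 ≈ -0.12647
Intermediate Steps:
(-9483 + L(-150, -115))/(47608 + ((8241 - 1*(-11354)) - 1*(-6325))) = (-9483 + 184)/(47608 + ((8241 - 1*(-11354)) - 1*(-6325))) = -9299/(47608 + ((8241 + 11354) + 6325)) = -9299/(47608 + (19595 + 6325)) = -9299/(47608 + 25920) = -9299/73528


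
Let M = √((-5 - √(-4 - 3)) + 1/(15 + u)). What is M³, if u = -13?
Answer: √2*(-9 - 2*I*√7)^(3/2)/4 ≈ -8.533 + 8.3329*I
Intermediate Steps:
M = √(-9/2 - I*√7) (M = √((-5 - √(-4 - 3)) + 1/(15 - 13)) = √((-5 - √(-7)) + 1/2) = √((-5 - I*√7) + ½) = √(-9/2 - I*√7) ≈ 0.60006 - 2.2046*I)
M³ = (√(-18 - 4*I*√7)/2)³ = (-18 - 4*I*√7)^(3/2)/8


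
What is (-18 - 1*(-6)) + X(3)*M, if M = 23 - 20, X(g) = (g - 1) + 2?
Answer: 0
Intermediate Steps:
X(g) = 1 + g (X(g) = (-1 + g) + 2 = 1 + g)
M = 3
(-18 - 1*(-6)) + X(3)*M = (-18 - 1*(-6)) + (1 + 3)*3 = (-18 + 6) + 4*3 = -12 + 12 = 0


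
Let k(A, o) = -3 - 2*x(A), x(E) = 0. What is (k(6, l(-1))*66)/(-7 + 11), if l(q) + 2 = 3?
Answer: -99/2 ≈ -49.500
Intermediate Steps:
l(q) = 1 (l(q) = -2 + 3 = 1)
k(A, o) = -3 (k(A, o) = -3 - 2*0 = -3 + 0 = -3)
(k(6, l(-1))*66)/(-7 + 11) = (-3*66)/(-7 + 11) = -198/4 = -198*¼ = -99/2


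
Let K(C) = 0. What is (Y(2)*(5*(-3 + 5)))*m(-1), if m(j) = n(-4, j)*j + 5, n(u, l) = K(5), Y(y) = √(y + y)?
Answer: 100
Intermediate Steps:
Y(y) = √2*√y (Y(y) = √(2*y) = √2*√y)
n(u, l) = 0
m(j) = 5 (m(j) = 0*j + 5 = 0 + 5 = 5)
(Y(2)*(5*(-3 + 5)))*m(-1) = ((√2*√2)*(5*(-3 + 5)))*5 = (2*(5*2))*5 = (2*10)*5 = 20*5 = 100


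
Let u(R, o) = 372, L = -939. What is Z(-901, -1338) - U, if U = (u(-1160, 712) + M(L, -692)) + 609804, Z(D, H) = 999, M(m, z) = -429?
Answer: -608748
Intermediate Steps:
U = 609747 (U = (372 - 429) + 609804 = -57 + 609804 = 609747)
Z(-901, -1338) - U = 999 - 1*609747 = 999 - 609747 = -608748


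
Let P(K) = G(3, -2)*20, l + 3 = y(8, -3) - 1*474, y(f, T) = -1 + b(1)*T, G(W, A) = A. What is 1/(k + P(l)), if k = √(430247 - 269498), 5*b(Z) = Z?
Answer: 40/159149 + 3*√17861/159149 ≈ 0.0027706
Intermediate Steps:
b(Z) = Z/5
y(f, T) = -1 + T/5 (y(f, T) = -1 + ((⅕)*1)*T = -1 + T/5)
l = -2393/5 (l = -3 + ((-1 + (⅕)*(-3)) - 1*474) = -3 + ((-1 - ⅗) - 474) = -3 + (-8/5 - 474) = -3 - 2378/5 = -2393/5 ≈ -478.60)
P(K) = -40 (P(K) = -2*20 = -40)
k = 3*√17861 (k = √160749 = 3*√17861 ≈ 400.94)
1/(k + P(l)) = 1/(3*√17861 - 40) = 1/(-40 + 3*√17861)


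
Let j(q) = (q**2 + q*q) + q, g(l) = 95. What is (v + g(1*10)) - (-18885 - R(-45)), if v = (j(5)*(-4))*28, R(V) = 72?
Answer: 12892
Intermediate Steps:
j(q) = q + 2*q**2 (j(q) = (q**2 + q**2) + q = 2*q**2 + q = q + 2*q**2)
v = -6160 (v = ((5*(1 + 2*5))*(-4))*28 = ((5*(1 + 10))*(-4))*28 = ((5*11)*(-4))*28 = (55*(-4))*28 = -220*28 = -6160)
(v + g(1*10)) - (-18885 - R(-45)) = (-6160 + 95) - (-18885 - 1*72) = -6065 - (-18885 - 72) = -6065 - 1*(-18957) = -6065 + 18957 = 12892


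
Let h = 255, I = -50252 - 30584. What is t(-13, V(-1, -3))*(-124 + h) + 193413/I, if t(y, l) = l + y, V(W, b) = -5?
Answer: -190804701/80836 ≈ -2360.4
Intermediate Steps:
I = -80836
t(-13, V(-1, -3))*(-124 + h) + 193413/I = (-5 - 13)*(-124 + 255) + 193413/(-80836) = -18*131 + 193413*(-1/80836) = -2358 - 193413/80836 = -190804701/80836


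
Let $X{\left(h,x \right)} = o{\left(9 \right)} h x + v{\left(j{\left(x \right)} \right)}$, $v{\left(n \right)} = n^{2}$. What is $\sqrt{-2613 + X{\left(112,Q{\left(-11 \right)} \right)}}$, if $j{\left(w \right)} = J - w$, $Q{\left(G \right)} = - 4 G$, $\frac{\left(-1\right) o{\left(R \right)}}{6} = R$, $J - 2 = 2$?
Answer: $5 i \sqrt{10685} \approx 516.84 i$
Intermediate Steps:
$J = 4$ ($J = 2 + 2 = 4$)
$o{\left(R \right)} = - 6 R$
$j{\left(w \right)} = 4 - w$
$X{\left(h,x \right)} = \left(4 - x\right)^{2} - 54 h x$ ($X{\left(h,x \right)} = \left(-6\right) 9 h x + \left(4 - x\right)^{2} = - 54 h x + \left(4 - x\right)^{2} = \left(4 - x\right)^{2} - 54 h x$)
$\sqrt{-2613 + X{\left(112,Q{\left(-11 \right)} \right)}} = \sqrt{-2613 - \left(- \left(-4 - -44\right)^{2} + 6048 \left(-4\right) \left(-11\right)\right)} = \sqrt{-2613 + \left(\left(-4 + 44\right)^{2} - 6048 \cdot 44\right)} = \sqrt{-2613 - \left(266112 - 40^{2}\right)} = \sqrt{-2613 + \left(1600 - 266112\right)} = \sqrt{-2613 - 264512} = \sqrt{-267125} = 5 i \sqrt{10685}$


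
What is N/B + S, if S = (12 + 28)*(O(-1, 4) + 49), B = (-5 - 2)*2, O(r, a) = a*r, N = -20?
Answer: 12610/7 ≈ 1801.4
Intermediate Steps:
B = -14 (B = -7*2 = -14)
S = 1800 (S = (12 + 28)*(4*(-1) + 49) = 40*(-4 + 49) = 40*45 = 1800)
N/B + S = -20/(-14) + 1800 = -1/14*(-20) + 1800 = 10/7 + 1800 = 12610/7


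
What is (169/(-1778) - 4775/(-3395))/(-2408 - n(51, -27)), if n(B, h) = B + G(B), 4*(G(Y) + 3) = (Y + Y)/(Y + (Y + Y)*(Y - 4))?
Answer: -3069545/5748550479 ≈ -0.00053397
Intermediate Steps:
G(Y) = -3 + Y/(2*(Y + 2*Y*(-4 + Y))) (G(Y) = -3 + ((Y + Y)/(Y + (Y + Y)*(Y - 4)))/4 = -3 + ((2*Y)/(Y + (2*Y)*(-4 + Y)))/4 = -3 + ((2*Y)/(Y + 2*Y*(-4 + Y)))/4 = -3 + (2*Y/(Y + 2*Y*(-4 + Y)))/4 = -3 + Y/(2*(Y + 2*Y*(-4 + Y))))
n(B, h) = B + (43 - 12*B)/(2*(-7 + 2*B))
(169/(-1778) - 4775/(-3395))/(-2408 - n(51, -27)) = (169/(-1778) - 4775/(-3395))/(-2408 - (43 - 26*51 + 4*51**2)/(2*(-7 + 2*51))) = (169*(-1/1778) - 4775*(-1/3395))/(-2408 - (43 - 1326 + 4*2601)/(2*(-7 + 102))) = (-169/1778 + 955/679)/(-2408 - (43 - 1326 + 10404)/(2*95)) = 32311/(24638*(-2408 - 9121/(2*95))) = 32311/(24638*(-2408 - 1*9121/190)) = 32311/(24638*(-2408 - 9121/190)) = 32311/(24638*(-466641/190)) = (32311/24638)*(-190/466641) = -3069545/5748550479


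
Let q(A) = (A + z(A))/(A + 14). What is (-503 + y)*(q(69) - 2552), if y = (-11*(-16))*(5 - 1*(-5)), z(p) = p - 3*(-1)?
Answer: -266075475/83 ≈ -3.2057e+6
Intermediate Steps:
z(p) = 3 + p (z(p) = p + 3 = 3 + p)
y = 1760 (y = 176*(5 + 5) = 176*10 = 1760)
q(A) = (3 + 2*A)/(14 + A) (q(A) = (A + (3 + A))/(A + 14) = (3 + 2*A)/(14 + A))
(-503 + y)*(q(69) - 2552) = (-503 + 1760)*((3 + 2*69)/(14 + 69) - 2552) = 1257*((3 + 138)/83 - 2552) = 1257*((1/83)*141 - 2552) = 1257*(141/83 - 2552) = 1257*(-211675/83) = -266075475/83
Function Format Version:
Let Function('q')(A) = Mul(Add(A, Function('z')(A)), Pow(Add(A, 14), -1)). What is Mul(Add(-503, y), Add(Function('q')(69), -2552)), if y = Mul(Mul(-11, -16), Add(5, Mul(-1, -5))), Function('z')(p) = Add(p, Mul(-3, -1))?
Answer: Rational(-266075475, 83) ≈ -3.2057e+6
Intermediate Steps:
Function('z')(p) = Add(3, p) (Function('z')(p) = Add(p, 3) = Add(3, p))
y = 1760 (y = Mul(176, Add(5, 5)) = Mul(176, 10) = 1760)
Function('q')(A) = Mul(Pow(Add(14, A), -1), Add(3, Mul(2, A))) (Function('q')(A) = Mul(Add(A, Add(3, A)), Pow(Add(A, 14), -1)) = Mul(Add(3, Mul(2, A)), Pow(Add(14, A), -1)) = Mul(Pow(Add(14, A), -1), Add(3, Mul(2, A))))
Mul(Add(-503, y), Add(Function('q')(69), -2552)) = Mul(Add(-503, 1760), Add(Mul(Pow(Add(14, 69), -1), Add(3, Mul(2, 69))), -2552)) = Mul(1257, Add(Mul(Pow(83, -1), Add(3, 138)), -2552)) = Mul(1257, Add(Mul(Rational(1, 83), 141), -2552)) = Mul(1257, Add(Rational(141, 83), -2552)) = Mul(1257, Rational(-211675, 83)) = Rational(-266075475, 83)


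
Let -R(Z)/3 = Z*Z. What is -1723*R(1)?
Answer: 5169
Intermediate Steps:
R(Z) = -3*Z**2 (R(Z) = -3*Z*Z = -3*Z**2)
-1723*R(1) = -(-5169)*1**2 = -(-5169) = -1723*(-3) = 5169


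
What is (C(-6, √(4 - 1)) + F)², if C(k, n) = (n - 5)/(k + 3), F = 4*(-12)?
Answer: (139 + √3)²/9 ≈ 2200.6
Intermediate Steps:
F = -48
C(k, n) = (-5 + n)/(3 + k)
(C(-6, √(4 - 1)) + F)² = ((-5 + √(4 - 1))/(3 - 6) - 48)² = ((-5 + √3)/(-3) - 48)² = (-(-5 + √3)/3 - 48)² = ((5/3 - √3/3) - 48)² = (-139/3 - √3/3)²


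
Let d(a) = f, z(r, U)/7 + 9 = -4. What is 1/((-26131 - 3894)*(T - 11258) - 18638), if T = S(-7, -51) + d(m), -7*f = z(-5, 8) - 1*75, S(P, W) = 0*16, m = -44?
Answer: 7/2361035534 ≈ 2.9648e-9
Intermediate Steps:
z(r, U) = -91 (z(r, U) = -63 + 7*(-4) = -63 - 28 = -91)
S(P, W) = 0
f = 166/7 (f = -(-91 - 1*75)/7 = -(-91 - 75)/7 = -⅐*(-166) = 166/7 ≈ 23.714)
d(a) = 166/7
T = 166/7 (T = 0 + 166/7 = 166/7 ≈ 23.714)
1/((-26131 - 3894)*(T - 11258) - 18638) = 1/((-26131 - 3894)*(166/7 - 11258) - 18638) = 1/(-30025*(-78640/7) - 18638) = 1/(2361166000/7 - 18638) = 1/(2361035534/7) = 7/2361035534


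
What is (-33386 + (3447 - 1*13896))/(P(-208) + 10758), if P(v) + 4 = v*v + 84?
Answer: -43835/54102 ≈ -0.81023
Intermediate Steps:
P(v) = 80 + v**2 (P(v) = -4 + (v*v + 84) = -4 + (v**2 + 84) = -4 + (84 + v**2) = 80 + v**2)
(-33386 + (3447 - 1*13896))/(P(-208) + 10758) = (-33386 + (3447 - 1*13896))/((80 + (-208)**2) + 10758) = (-33386 + (3447 - 13896))/((80 + 43264) + 10758) = (-33386 - 10449)/(43344 + 10758) = -43835/54102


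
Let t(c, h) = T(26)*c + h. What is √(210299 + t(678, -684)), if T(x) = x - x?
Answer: √209615 ≈ 457.84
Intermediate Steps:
T(x) = 0
t(c, h) = h (t(c, h) = 0*c + h = 0 + h = h)
√(210299 + t(678, -684)) = √(210299 - 684) = √209615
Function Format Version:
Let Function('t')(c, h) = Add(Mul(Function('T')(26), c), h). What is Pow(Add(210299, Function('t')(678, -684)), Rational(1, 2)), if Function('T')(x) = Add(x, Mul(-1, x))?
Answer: Pow(209615, Rational(1, 2)) ≈ 457.84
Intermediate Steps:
Function('T')(x) = 0
Function('t')(c, h) = h (Function('t')(c, h) = Add(Mul(0, c), h) = Add(0, h) = h)
Pow(Add(210299, Function('t')(678, -684)), Rational(1, 2)) = Pow(Add(210299, -684), Rational(1, 2)) = Pow(209615, Rational(1, 2))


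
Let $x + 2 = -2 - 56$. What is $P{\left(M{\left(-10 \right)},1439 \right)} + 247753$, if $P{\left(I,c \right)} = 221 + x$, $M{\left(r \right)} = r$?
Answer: $247914$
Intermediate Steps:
$x = -60$ ($x = -2 - 58 = -60$)
$P{\left(I,c \right)} = 161$ ($P{\left(I,c \right)} = 221 - 60 = 161$)
$P{\left(M{\left(-10 \right)},1439 \right)} + 247753 = 161 + 247753 = 247914$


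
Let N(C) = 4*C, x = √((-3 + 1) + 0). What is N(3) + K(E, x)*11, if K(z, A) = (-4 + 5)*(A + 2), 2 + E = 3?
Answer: 34 + 11*I*√2 ≈ 34.0 + 15.556*I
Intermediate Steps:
x = I*√2 (x = √(-2 + 0) = √(-2) = I*√2 ≈ 1.4142*I)
E = 1 (E = -2 + 3 = 1)
K(z, A) = 2 + A (K(z, A) = 1*(2 + A) = 2 + A)
N(3) + K(E, x)*11 = 4*3 + (2 + I*√2)*11 = 12 + (22 + 11*I*√2) = 34 + 11*I*√2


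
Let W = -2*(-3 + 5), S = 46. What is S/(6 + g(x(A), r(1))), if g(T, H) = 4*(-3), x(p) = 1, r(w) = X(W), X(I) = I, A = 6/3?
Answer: -23/3 ≈ -7.6667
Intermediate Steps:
W = -4 (W = -2*2 = -4)
A = 2 (A = 6*(⅓) = 2)
r(w) = -4
g(T, H) = -12
S/(6 + g(x(A), r(1))) = 46/(6 - 12) = 46/(-6) = -⅙*46 = -23/3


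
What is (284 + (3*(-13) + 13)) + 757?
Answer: 1015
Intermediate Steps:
(284 + (3*(-13) + 13)) + 757 = (284 + (-39 + 13)) + 757 = (284 - 26) + 757 = 258 + 757 = 1015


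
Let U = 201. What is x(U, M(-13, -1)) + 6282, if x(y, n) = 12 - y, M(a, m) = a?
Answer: 6093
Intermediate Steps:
x(U, M(-13, -1)) + 6282 = (12 - 1*201) + 6282 = (12 - 201) + 6282 = -189 + 6282 = 6093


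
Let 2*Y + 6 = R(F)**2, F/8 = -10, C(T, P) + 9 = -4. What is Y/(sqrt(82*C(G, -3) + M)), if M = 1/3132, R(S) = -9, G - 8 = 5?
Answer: -225*I*sqrt(290467857)/3338711 ≈ -1.1486*I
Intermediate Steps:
G = 13 (G = 8 + 5 = 13)
C(T, P) = -13 (C(T, P) = -9 - 4 = -13)
F = -80 (F = 8*(-10) = -80)
M = 1/3132 ≈ 0.00031928
Y = 75/2 (Y = -3 + (1/2)*(-9)**2 = -3 + (1/2)*81 = -3 + 81/2 = 75/2 ≈ 37.500)
Y/(sqrt(82*C(G, -3) + M)) = 75/(2*(sqrt(82*(-13) + 1/3132))) = 75/(2*(sqrt(-1066 + 1/3132))) = 75/(2*(sqrt(-3338711/3132))) = 75/(2*((I*sqrt(290467857)/522))) = 75*(-6*I*sqrt(290467857)/3338711)/2 = -225*I*sqrt(290467857)/3338711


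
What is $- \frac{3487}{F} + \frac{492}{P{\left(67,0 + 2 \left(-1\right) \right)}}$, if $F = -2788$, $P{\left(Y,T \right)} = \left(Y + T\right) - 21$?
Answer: $\frac{381281}{30668} \approx 12.433$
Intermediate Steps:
$P{\left(Y,T \right)} = -21 + T + Y$ ($P{\left(Y,T \right)} = \left(T + Y\right) - 21 = -21 + T + Y$)
$- \frac{3487}{F} + \frac{492}{P{\left(67,0 + 2 \left(-1\right) \right)}} = - \frac{3487}{-2788} + \frac{492}{-21 + \left(0 + 2 \left(-1\right)\right) + 67} = \left(-3487\right) \left(- \frac{1}{2788}\right) + \frac{492}{-21 + \left(0 - 2\right) + 67} = \frac{3487}{2788} + \frac{492}{-21 - 2 + 67} = \frac{3487}{2788} + \frac{492}{44} = \frac{3487}{2788} + 492 \cdot \frac{1}{44} = \frac{3487}{2788} + \frac{123}{11} = \frac{381281}{30668}$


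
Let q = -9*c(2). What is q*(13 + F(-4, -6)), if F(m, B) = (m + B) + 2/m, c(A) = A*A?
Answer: -90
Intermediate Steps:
c(A) = A²
F(m, B) = B + m + 2/m (F(m, B) = (B + m) + 2/m = B + m + 2/m)
q = -36 (q = -9*2² = -9*4 = -36)
q*(13 + F(-4, -6)) = -36*(13 + (-6 - 4 + 2/(-4))) = -36*(13 + (-6 - 4 + 2*(-¼))) = -36*(13 + (-6 - 4 - ½)) = -36*(13 - 21/2) = -36*5/2 = -90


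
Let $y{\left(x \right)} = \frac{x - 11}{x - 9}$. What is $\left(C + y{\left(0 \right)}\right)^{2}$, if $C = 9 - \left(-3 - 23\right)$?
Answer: $\frac{106276}{81} \approx 1312.0$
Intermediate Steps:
$y{\left(x \right)} = \frac{-11 + x}{-9 + x}$
$C = 35$ ($C = 9 - \left(-3 - 23\right) = 9 - -26 = 9 + 26 = 35$)
$\left(C + y{\left(0 \right)}\right)^{2} = \left(35 + \frac{-11 + 0}{-9 + 0}\right)^{2} = \left(35 + \frac{1}{-9} \left(-11\right)\right)^{2} = \left(35 - - \frac{11}{9}\right)^{2} = \left(35 + \frac{11}{9}\right)^{2} = \left(\frac{326}{9}\right)^{2} = \frac{106276}{81}$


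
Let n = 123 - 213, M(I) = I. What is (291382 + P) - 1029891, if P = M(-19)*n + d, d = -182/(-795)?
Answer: -585755023/795 ≈ -7.3680e+5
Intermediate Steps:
n = -90
d = 182/795 (d = -182*(-1/795) = 182/795 ≈ 0.22893)
P = 1359632/795 (P = -19*(-90) + 182/795 = 1710 + 182/795 = 1359632/795 ≈ 1710.2)
(291382 + P) - 1029891 = (291382 + 1359632/795) - 1029891 = 233008322/795 - 1029891 = -585755023/795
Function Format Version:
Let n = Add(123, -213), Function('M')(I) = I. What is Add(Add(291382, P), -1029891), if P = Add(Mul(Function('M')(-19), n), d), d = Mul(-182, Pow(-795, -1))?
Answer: Rational(-585755023, 795) ≈ -7.3680e+5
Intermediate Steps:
n = -90
d = Rational(182, 795) (d = Mul(-182, Rational(-1, 795)) = Rational(182, 795) ≈ 0.22893)
P = Rational(1359632, 795) (P = Add(Mul(-19, -90), Rational(182, 795)) = Add(1710, Rational(182, 795)) = Rational(1359632, 795) ≈ 1710.2)
Add(Add(291382, P), -1029891) = Add(Add(291382, Rational(1359632, 795)), -1029891) = Add(Rational(233008322, 795), -1029891) = Rational(-585755023, 795)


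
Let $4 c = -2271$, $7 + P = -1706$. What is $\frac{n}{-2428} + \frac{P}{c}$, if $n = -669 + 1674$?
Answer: $\frac{4784767}{1837996} \approx 2.6033$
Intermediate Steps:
$P = -1713$ ($P = -7 - 1706 = -1713$)
$c = - \frac{2271}{4}$ ($c = \frac{1}{4} \left(-2271\right) = - \frac{2271}{4} \approx -567.75$)
$n = 1005$
$\frac{n}{-2428} + \frac{P}{c} = \frac{1005}{-2428} - \frac{1713}{- \frac{2271}{4}} = 1005 \left(- \frac{1}{2428}\right) - - \frac{2284}{757} = - \frac{1005}{2428} + \frac{2284}{757} = \frac{4784767}{1837996}$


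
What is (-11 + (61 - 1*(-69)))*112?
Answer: 13328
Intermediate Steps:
(-11 + (61 - 1*(-69)))*112 = (-11 + (61 + 69))*112 = (-11 + 130)*112 = 119*112 = 13328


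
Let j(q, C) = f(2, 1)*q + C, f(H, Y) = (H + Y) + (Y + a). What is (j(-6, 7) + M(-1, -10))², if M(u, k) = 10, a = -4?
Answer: 289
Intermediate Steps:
f(H, Y) = -4 + H + 2*Y (f(H, Y) = (H + Y) + (Y - 4) = (H + Y) + (-4 + Y) = -4 + H + 2*Y)
j(q, C) = C (j(q, C) = (-4 + 2 + 2*1)*q + C = (-4 + 2 + 2)*q + C = 0*q + C = 0 + C = C)
(j(-6, 7) + M(-1, -10))² = (7 + 10)² = 17² = 289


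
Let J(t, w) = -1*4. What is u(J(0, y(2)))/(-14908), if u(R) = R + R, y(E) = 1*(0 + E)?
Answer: 2/3727 ≈ 0.00053662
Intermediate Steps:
y(E) = E (y(E) = 1*E = E)
J(t, w) = -4
u(R) = 2*R
u(J(0, y(2)))/(-14908) = (2*(-4))/(-14908) = -8*(-1/14908) = 2/3727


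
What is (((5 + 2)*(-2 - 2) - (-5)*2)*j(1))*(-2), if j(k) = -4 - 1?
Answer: -180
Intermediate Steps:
j(k) = -5
(((5 + 2)*(-2 - 2) - (-5)*2)*j(1))*(-2) = (((5 + 2)*(-2 - 2) - (-5)*2)*(-5))*(-2) = ((7*(-4) - 1*(-10))*(-5))*(-2) = ((-28 + 10)*(-5))*(-2) = -18*(-5)*(-2) = 90*(-2) = -180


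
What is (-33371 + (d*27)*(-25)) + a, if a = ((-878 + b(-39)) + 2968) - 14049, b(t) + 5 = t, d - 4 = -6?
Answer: -44024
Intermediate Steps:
d = -2 (d = 4 - 6 = -2)
b(t) = -5 + t
a = -12003 (a = ((-878 + (-5 - 39)) + 2968) - 14049 = ((-878 - 44) + 2968) - 14049 = (-922 + 2968) - 14049 = 2046 - 14049 = -12003)
(-33371 + (d*27)*(-25)) + a = (-33371 - 2*27*(-25)) - 12003 = (-33371 - 54*(-25)) - 12003 = (-33371 + 1350) - 12003 = -32021 - 12003 = -44024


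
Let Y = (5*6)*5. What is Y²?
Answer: 22500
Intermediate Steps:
Y = 150 (Y = 30*5 = 150)
Y² = 150² = 22500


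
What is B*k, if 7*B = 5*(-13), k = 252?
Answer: -2340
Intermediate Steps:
B = -65/7 (B = (5*(-13))/7 = (⅐)*(-65) = -65/7 ≈ -9.2857)
B*k = -65/7*252 = -2340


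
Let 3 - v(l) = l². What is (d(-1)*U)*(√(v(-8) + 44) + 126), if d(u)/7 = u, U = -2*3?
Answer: 5292 + 42*I*√17 ≈ 5292.0 + 173.17*I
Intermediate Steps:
U = -6
v(l) = 3 - l²
d(u) = 7*u
(d(-1)*U)*(√(v(-8) + 44) + 126) = ((7*(-1))*(-6))*(√((3 - 1*(-8)²) + 44) + 126) = (-7*(-6))*(√((3 - 1*64) + 44) + 126) = 42*(√((3 - 64) + 44) + 126) = 42*(√(-61 + 44) + 126) = 42*(√(-17) + 126) = 42*(I*√17 + 126) = 42*(126 + I*√17) = 5292 + 42*I*√17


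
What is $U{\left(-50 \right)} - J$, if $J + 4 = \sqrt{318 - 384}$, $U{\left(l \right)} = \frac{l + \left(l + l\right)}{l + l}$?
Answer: $\frac{11}{2} - i \sqrt{66} \approx 5.5 - 8.124 i$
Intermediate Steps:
$U{\left(l \right)} = \frac{3}{2}$ ($U{\left(l \right)} = \frac{l + 2 l}{2 l} = 3 l \frac{1}{2 l} = \frac{3}{2}$)
$J = -4 + i \sqrt{66}$ ($J = -4 + \sqrt{318 - 384} = -4 + \sqrt{-66} = -4 + i \sqrt{66} \approx -4.0 + 8.124 i$)
$U{\left(-50 \right)} - J = \frac{3}{2} - \left(-4 + i \sqrt{66}\right) = \frac{3}{2} + \left(4 - i \sqrt{66}\right) = \frac{11}{2} - i \sqrt{66}$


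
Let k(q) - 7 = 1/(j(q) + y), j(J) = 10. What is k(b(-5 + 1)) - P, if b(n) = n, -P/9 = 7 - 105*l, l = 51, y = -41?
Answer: -1491876/31 ≈ -48125.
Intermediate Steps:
P = 48132 (P = -9*(7 - 105*51) = -9*(7 - 5355) = -9*(-5348) = 48132)
k(q) = 216/31 (k(q) = 7 + 1/(10 - 41) = 7 + 1/(-31) = 7 - 1/31 = 216/31)
k(b(-5 + 1)) - P = 216/31 - 1*48132 = 216/31 - 48132 = -1491876/31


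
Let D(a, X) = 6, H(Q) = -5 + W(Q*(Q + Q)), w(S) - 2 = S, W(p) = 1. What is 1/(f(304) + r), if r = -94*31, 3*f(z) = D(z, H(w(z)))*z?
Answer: -1/2306 ≈ -0.00043365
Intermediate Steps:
w(S) = 2 + S
H(Q) = -4 (H(Q) = -5 + 1 = -4)
f(z) = 2*z (f(z) = (6*z)/3 = 2*z)
r = -2914
1/(f(304) + r) = 1/(2*304 - 2914) = 1/(608 - 2914) = 1/(-2306) = -1/2306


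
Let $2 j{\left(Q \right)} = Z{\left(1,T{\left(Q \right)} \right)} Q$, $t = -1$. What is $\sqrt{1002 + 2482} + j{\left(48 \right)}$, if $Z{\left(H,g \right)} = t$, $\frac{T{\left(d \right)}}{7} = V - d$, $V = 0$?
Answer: $-24 + 2 \sqrt{871} \approx 35.025$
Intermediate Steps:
$T{\left(d \right)} = - 7 d$ ($T{\left(d \right)} = 7 \left(0 - d\right) = 7 \left(- d\right) = - 7 d$)
$Z{\left(H,g \right)} = -1$
$j{\left(Q \right)} = - \frac{Q}{2}$ ($j{\left(Q \right)} = \frac{\left(-1\right) Q}{2} = - \frac{Q}{2}$)
$\sqrt{1002 + 2482} + j{\left(48 \right)} = \sqrt{1002 + 2482} - 24 = \sqrt{3484} - 24 = 2 \sqrt{871} - 24 = -24 + 2 \sqrt{871}$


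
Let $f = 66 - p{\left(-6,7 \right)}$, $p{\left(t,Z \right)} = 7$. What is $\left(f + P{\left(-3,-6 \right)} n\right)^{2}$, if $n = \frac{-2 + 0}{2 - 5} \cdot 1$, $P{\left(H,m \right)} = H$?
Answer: $3249$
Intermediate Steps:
$f = 59$ ($f = 66 - 7 = 59$)
$n = \frac{2}{3}$ ($n = - \frac{2}{-3} \cdot 1 = \left(-2\right) \left(- \frac{1}{3}\right) 1 = \frac{2}{3} \cdot 1 = \frac{2}{3} \approx 0.66667$)
$\left(f + P{\left(-3,-6 \right)} n\right)^{2} = \left(59 - 2\right)^{2} = 57^{2} = 3249$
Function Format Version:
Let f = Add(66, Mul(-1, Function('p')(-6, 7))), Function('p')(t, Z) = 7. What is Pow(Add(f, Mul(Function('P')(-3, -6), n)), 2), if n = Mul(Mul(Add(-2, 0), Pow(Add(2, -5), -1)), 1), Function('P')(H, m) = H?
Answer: 3249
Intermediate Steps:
f = 59 (f = Add(66, Mul(-1, 7)) = Add(66, -7) = 59)
n = Rational(2, 3) (n = Mul(Mul(-2, Pow(-3, -1)), 1) = Mul(Mul(-2, Rational(-1, 3)), 1) = Mul(Rational(2, 3), 1) = Rational(2, 3) ≈ 0.66667)
Pow(Add(f, Mul(Function('P')(-3, -6), n)), 2) = Pow(Add(59, Mul(-3, Rational(2, 3))), 2) = Pow(Add(59, -2), 2) = Pow(57, 2) = 3249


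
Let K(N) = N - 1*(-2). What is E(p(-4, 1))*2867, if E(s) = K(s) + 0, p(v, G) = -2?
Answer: 0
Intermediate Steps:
K(N) = 2 + N (K(N) = N + 2 = 2 + N)
E(s) = 2 + s (E(s) = (2 + s) + 0 = 2 + s)
E(p(-4, 1))*2867 = (2 - 2)*2867 = 0*2867 = 0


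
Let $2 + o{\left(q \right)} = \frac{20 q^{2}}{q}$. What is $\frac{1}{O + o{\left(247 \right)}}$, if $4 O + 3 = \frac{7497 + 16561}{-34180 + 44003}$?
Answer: $\frac{39292}{194018485} \approx 0.00020252$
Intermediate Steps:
$o{\left(q \right)} = -2 + 20 q$ ($o{\left(q \right)} = -2 + \frac{20 q^{2}}{q} = -2 + 20 q$)
$O = - \frac{5411}{39292}$ ($O = - \frac{3}{4} + \frac{\left(7497 + 16561\right) \frac{1}{-34180 + 44003}}{4} = - \frac{3}{4} + \frac{24058 \cdot \frac{1}{9823}}{4} = - \frac{3}{4} + \frac{1}{4} \cdot \frac{24058}{9823} = - \frac{3}{4} + \frac{12029}{19646} = - \frac{5411}{39292} \approx -0.13771$)
$\frac{1}{O + o{\left(247 \right)}} = \frac{1}{- \frac{5411}{39292} + \left(-2 + 20 \cdot 247\right)} = \frac{1}{- \frac{5411}{39292} + \left(-2 + 4940\right)} = \frac{1}{- \frac{5411}{39292} + 4938} = \frac{1}{\frac{194018485}{39292}} = \frac{39292}{194018485}$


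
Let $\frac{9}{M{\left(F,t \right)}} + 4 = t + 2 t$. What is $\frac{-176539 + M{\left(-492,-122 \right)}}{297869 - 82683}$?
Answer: $- \frac{65319439}{79618820} \approx -0.8204$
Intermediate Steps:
$M{\left(F,t \right)} = \frac{9}{-4 + 3 t}$ ($M{\left(F,t \right)} = \frac{9}{-4 + \left(t + 2 t\right)} = \frac{9}{-4 + 3 t}$)
$\frac{-176539 + M{\left(-492,-122 \right)}}{297869 - 82683} = \frac{-176539 + \frac{9}{-4 + 3 \left(-122\right)}}{297869 - 82683} = \frac{-176539 + \frac{9}{-4 - 366}}{215186} = \left(-176539 + \frac{9}{-370}\right) \frac{1}{215186} = \left(-176539 + 9 \left(- \frac{1}{370}\right)\right) \frac{1}{215186} = \left(-176539 - \frac{9}{370}\right) \frac{1}{215186} = \left(- \frac{65319439}{370}\right) \frac{1}{215186} = - \frac{65319439}{79618820}$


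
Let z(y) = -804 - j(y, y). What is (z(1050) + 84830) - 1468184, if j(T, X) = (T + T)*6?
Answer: -1396758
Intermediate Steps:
j(T, X) = 12*T (j(T, X) = (2*T)*6 = 12*T)
z(y) = -804 - 12*y
(z(1050) + 84830) - 1468184 = ((-804 - 12*1050) + 84830) - 1468184 = ((-804 - 12600) + 84830) - 1468184 = (-13404 + 84830) - 1468184 = 71426 - 1468184 = -1396758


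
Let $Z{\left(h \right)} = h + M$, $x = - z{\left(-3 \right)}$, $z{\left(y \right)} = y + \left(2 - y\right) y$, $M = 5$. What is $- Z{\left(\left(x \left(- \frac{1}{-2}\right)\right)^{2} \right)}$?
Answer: $-86$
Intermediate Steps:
$z{\left(y \right)} = y + y \left(2 - y\right)$
$x = 18$ ($x = - \left(-3\right) \left(3 - -3\right) = - \left(-3\right) \left(3 + 3\right) = - \left(-3\right) 6 = \left(-1\right) \left(-18\right) = 18$)
$Z{\left(h \right)} = 5 + h$ ($Z{\left(h \right)} = h + 5 = 5 + h$)
$- Z{\left(\left(x \left(- \frac{1}{-2}\right)\right)^{2} \right)} = - (5 + \left(18 \left(- \frac{1}{-2}\right)\right)^{2}) = - (5 + \left(18 \left(\left(-1\right) \left(- \frac{1}{2}\right)\right)\right)^{2}) = - (5 + \left(18 \cdot \frac{1}{2}\right)^{2}) = - (5 + 9^{2}) = - (5 + 81) = \left(-1\right) 86 = -86$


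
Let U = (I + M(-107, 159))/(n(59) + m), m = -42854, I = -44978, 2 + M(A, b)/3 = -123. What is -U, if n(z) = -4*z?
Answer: -1463/1390 ≈ -1.0525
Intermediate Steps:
M(A, b) = -375 (M(A, b) = -6 + 3*(-123) = -6 - 369 = -375)
U = 1463/1390 (U = (-44978 - 375)/(-4*59 - 42854) = -45353/(-236 - 42854) = -45353/(-43090) = -45353*(-1/43090) = 1463/1390 ≈ 1.0525)
-U = -1*1463/1390 = -1463/1390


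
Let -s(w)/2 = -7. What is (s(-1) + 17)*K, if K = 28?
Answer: 868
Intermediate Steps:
s(w) = 14 (s(w) = -2*(-7) = 14)
(s(-1) + 17)*K = (14 + 17)*28 = 31*28 = 868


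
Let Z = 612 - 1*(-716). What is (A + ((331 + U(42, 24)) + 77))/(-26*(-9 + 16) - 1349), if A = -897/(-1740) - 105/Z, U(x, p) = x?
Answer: -86736043/294809360 ≈ -0.29421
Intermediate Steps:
Z = 1328 (Z = 612 + 716 = 1328)
A = 84043/192560 (A = -897/(-1740) - 105/1328 = -897*(-1/1740) - 105*1/1328 = 299/580 - 105/1328 = 84043/192560 ≈ 0.43645)
(A + ((331 + U(42, 24)) + 77))/(-26*(-9 + 16) - 1349) = (84043/192560 + ((331 + 42) + 77))/(-26*(-9 + 16) - 1349) = (84043/192560 + (373 + 77))/(-26*7 - 1349) = (84043/192560 + 450)/(-182 - 1349) = (86736043/192560)/(-1531) = (86736043/192560)*(-1/1531) = -86736043/294809360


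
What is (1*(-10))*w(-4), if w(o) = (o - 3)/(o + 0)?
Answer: -35/2 ≈ -17.500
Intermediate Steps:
w(o) = (-3 + o)/o
(1*(-10))*w(-4) = (1*(-10))*((-3 - 4)/(-4)) = -(-5)*(-7)/2 = -10*7/4 = -35/2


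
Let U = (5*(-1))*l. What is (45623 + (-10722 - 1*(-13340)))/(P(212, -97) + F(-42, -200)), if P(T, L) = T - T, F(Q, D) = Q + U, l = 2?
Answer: -48241/52 ≈ -927.71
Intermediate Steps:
U = -10 (U = (5*(-1))*2 = -5*2 = -10)
F(Q, D) = -10 + Q (F(Q, D) = Q - 10 = -10 + Q)
P(T, L) = 0
(45623 + (-10722 - 1*(-13340)))/(P(212, -97) + F(-42, -200)) = (45623 + (-10722 - 1*(-13340)))/(0 + (-10 - 42)) = (45623 + (-10722 + 13340))/(0 - 52) = (45623 + 2618)/(-52) = 48241*(-1/52) = -48241/52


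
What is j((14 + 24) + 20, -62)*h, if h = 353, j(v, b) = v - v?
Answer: 0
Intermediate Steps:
j(v, b) = 0
j((14 + 24) + 20, -62)*h = 0*353 = 0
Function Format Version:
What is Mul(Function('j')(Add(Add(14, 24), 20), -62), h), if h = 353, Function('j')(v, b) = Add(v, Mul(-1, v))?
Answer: 0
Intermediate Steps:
Function('j')(v, b) = 0
Mul(Function('j')(Add(Add(14, 24), 20), -62), h) = Mul(0, 353) = 0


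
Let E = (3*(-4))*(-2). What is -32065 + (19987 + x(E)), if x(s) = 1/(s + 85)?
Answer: -1316501/109 ≈ -12078.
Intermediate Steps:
E = 24 (E = -12*(-2) = 24)
x(s) = 1/(85 + s)
-32065 + (19987 + x(E)) = -32065 + (19987 + 1/(85 + 24)) = -32065 + (19987 + 1/109) = -32065 + 2178584/109 = -1316501/109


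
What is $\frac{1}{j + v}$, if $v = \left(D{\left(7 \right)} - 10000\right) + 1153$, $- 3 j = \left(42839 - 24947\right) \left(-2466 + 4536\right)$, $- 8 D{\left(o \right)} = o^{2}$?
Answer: $- \frac{8}{98834665} \approx -8.0943 \cdot 10^{-8}$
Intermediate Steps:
$D{\left(o \right)} = - \frac{o^{2}}{8}$
$j = -12345480$ ($j = - \frac{\left(42839 - 24947\right) \left(-2466 + 4536\right)}{3} = - \frac{17892 \cdot 2070}{3} = \left(- \frac{1}{3}\right) 37036440 = -12345480$)
$v = - \frac{70825}{8}$ ($v = \left(- \frac{7^{2}}{8} - 10000\right) + 1153 = \left(\left(- \frac{1}{8}\right) 49 - 10000\right) + 1153 = \left(- \frac{49}{8} - 10000\right) + 1153 = - \frac{80049}{8} + 1153 = - \frac{70825}{8} \approx -8853.1$)
$\frac{1}{j + v} = \frac{1}{-12345480 - \frac{70825}{8}} = \frac{1}{- \frac{98834665}{8}} = - \frac{8}{98834665}$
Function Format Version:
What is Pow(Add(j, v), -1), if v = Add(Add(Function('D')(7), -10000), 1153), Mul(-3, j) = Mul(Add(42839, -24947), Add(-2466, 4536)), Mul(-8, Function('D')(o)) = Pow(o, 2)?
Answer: Rational(-8, 98834665) ≈ -8.0943e-8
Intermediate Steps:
Function('D')(o) = Mul(Rational(-1, 8), Pow(o, 2))
j = -12345480 (j = Mul(Rational(-1, 3), Mul(Add(42839, -24947), Add(-2466, 4536))) = Mul(Rational(-1, 3), Mul(17892, 2070)) = Mul(Rational(-1, 3), 37036440) = -12345480)
v = Rational(-70825, 8) (v = Add(Add(Mul(Rational(-1, 8), Pow(7, 2)), -10000), 1153) = Add(Add(Mul(Rational(-1, 8), 49), -10000), 1153) = Add(Add(Rational(-49, 8), -10000), 1153) = Add(Rational(-80049, 8), 1153) = Rational(-70825, 8) ≈ -8853.1)
Pow(Add(j, v), -1) = Pow(Add(-12345480, Rational(-70825, 8)), -1) = Pow(Rational(-98834665, 8), -1) = Rational(-8, 98834665)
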